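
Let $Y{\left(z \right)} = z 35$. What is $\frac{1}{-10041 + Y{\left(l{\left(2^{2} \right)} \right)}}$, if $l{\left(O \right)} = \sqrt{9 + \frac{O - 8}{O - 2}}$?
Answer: $- \frac{10041}{100813106} - \frac{35 \sqrt{7}}{100813106} \approx -0.00010052$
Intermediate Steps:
$l{\left(O \right)} = \sqrt{9 + \frac{-8 + O}{-2 + O}}$
$Y{\left(z \right)} = 35 z$
$\frac{1}{-10041 + Y{\left(l{\left(2^{2} \right)} \right)}} = \frac{1}{-10041 + 35 \sqrt{2} \sqrt{\frac{-13 + 5 \cdot 2^{2}}{-2 + 2^{2}}}} = \frac{1}{-10041 + 35 \sqrt{2} \sqrt{\frac{-13 + 5 \cdot 4}{-2 + 4}}} = \frac{1}{-10041 + 35 \sqrt{2} \sqrt{\frac{-13 + 20}{2}}} = \frac{1}{-10041 + 35 \sqrt{2} \sqrt{\frac{1}{2} \cdot 7}} = \frac{1}{-10041 + 35 \sqrt{2} \sqrt{\frac{7}{2}}} = \frac{1}{-10041 + 35 \sqrt{2} \frac{\sqrt{14}}{2}} = \frac{1}{-10041 + 35 \sqrt{7}}$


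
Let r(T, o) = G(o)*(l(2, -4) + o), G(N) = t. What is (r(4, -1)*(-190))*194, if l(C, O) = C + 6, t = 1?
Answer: -258020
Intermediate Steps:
G(N) = 1
l(C, O) = 6 + C
r(T, o) = 8 + o (r(T, o) = 1*((6 + 2) + o) = 1*(8 + o) = 8 + o)
(r(4, -1)*(-190))*194 = ((8 - 1)*(-190))*194 = (7*(-190))*194 = -1330*194 = -258020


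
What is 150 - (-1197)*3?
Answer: 3741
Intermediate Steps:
150 - (-1197)*3 = 150 - 133*(-27) = 150 + 3591 = 3741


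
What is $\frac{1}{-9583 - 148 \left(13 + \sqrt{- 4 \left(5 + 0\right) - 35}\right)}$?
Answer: $\frac{i}{37 \left(- 311 i + 4 \sqrt{55}\right)} \approx -8.612 \cdot 10^{-5} + 8.2146 \cdot 10^{-6} i$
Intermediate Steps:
$\frac{1}{-9583 - 148 \left(13 + \sqrt{- 4 \left(5 + 0\right) - 35}\right)} = \frac{1}{-9583 - 148 \left(13 + \sqrt{\left(-4\right) 5 - 35}\right)} = \frac{1}{-9583 - 148 \left(13 + \sqrt{-20 - 35}\right)} = \frac{1}{-9583 - 148 \left(13 + \sqrt{-55}\right)} = \frac{1}{-9583 - 148 \left(13 + i \sqrt{55}\right)} = \frac{1}{-9583 - \left(1924 + 148 i \sqrt{55}\right)} = \frac{1}{-11507 - 148 i \sqrt{55}}$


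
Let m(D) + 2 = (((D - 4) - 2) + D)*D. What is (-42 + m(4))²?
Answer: 1296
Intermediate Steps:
m(D) = -2 + D*(-6 + 2*D) (m(D) = -2 + (((D - 4) - 2) + D)*D = -2 + (((-4 + D) - 2) + D)*D = -2 + ((-6 + D) + D)*D = -2 + (-6 + 2*D)*D = -2 + D*(-6 + 2*D))
(-42 + m(4))² = (-42 + (-2 - 6*4 + 2*4²))² = (-42 + (-2 - 24 + 2*16))² = (-42 + (-2 - 24 + 32))² = (-42 + 6)² = (-36)² = 1296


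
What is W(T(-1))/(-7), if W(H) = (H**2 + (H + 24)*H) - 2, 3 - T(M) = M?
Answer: -18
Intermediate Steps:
T(M) = 3 - M
W(H) = -2 + H**2 + H*(24 + H) (W(H) = (H**2 + (24 + H)*H) - 2 = (H**2 + H*(24 + H)) - 2 = -2 + H**2 + H*(24 + H))
W(T(-1))/(-7) = (-2 + 2*(3 - 1*(-1))**2 + 24*(3 - 1*(-1)))/(-7) = (-2 + 2*(3 + 1)**2 + 24*(3 + 1))*(-1/7) = (-2 + 2*4**2 + 24*4)*(-1/7) = (-2 + 2*16 + 96)*(-1/7) = (-2 + 32 + 96)*(-1/7) = 126*(-1/7) = -18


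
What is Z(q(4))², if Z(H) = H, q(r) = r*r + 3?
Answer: 361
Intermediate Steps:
q(r) = 3 + r² (q(r) = r² + 3 = 3 + r²)
Z(q(4))² = (3 + 4²)² = (3 + 16)² = 19² = 361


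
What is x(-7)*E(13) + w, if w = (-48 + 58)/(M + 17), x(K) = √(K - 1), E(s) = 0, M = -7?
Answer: 1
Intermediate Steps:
x(K) = √(-1 + K)
w = 1 (w = (-48 + 58)/(-7 + 17) = 10/10 = 10*(⅒) = 1)
x(-7)*E(13) + w = √(-1 - 7)*0 + 1 = √(-8)*0 + 1 = (2*I*√2)*0 + 1 = 0 + 1 = 1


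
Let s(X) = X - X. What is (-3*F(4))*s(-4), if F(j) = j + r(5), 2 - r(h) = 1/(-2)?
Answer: 0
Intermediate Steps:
s(X) = 0
r(h) = 5/2 (r(h) = 2 - 1/(-2) = 2 - 1*(-½) = 2 + ½ = 5/2)
F(j) = 5/2 + j (F(j) = j + 5/2 = 5/2 + j)
(-3*F(4))*s(-4) = -3*(5/2 + 4)*0 = -3*13/2*0 = -39/2*0 = 0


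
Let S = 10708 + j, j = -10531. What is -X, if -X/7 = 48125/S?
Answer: 336875/177 ≈ 1903.2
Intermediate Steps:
S = 177 (S = 10708 - 10531 = 177)
X = -336875/177 ≈ -1903.2
-X = -1*(-336875/177) = 336875/177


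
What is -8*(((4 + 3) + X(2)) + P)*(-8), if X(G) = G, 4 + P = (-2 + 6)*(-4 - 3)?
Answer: -1472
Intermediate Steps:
P = -32 (P = -4 + (-2 + 6)*(-4 - 3) = -4 + 4*(-7) = -4 - 28 = -32)
-8*(((4 + 3) + X(2)) + P)*(-8) = -8*(((4 + 3) + 2) - 32)*(-8) = -8*((7 + 2) - 32)*(-8) = -8*(9 - 32)*(-8) = -8*(-23)*(-8) = 184*(-8) = -1472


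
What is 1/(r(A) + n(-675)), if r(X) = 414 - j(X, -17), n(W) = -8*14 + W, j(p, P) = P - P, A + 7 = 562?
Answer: -1/373 ≈ -0.0026810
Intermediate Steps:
A = 555 (A = -7 + 562 = 555)
j(p, P) = 0
n(W) = -112 + W
r(X) = 414 (r(X) = 414 - 1*0 = 414 + 0 = 414)
1/(r(A) + n(-675)) = 1/(414 + (-112 - 675)) = 1/(414 - 787) = 1/(-373) = -1/373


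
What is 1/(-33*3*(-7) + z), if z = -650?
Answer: 1/43 ≈ 0.023256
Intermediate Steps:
1/(-33*3*(-7) + z) = 1/(-33*3*(-7) - 650) = 1/(-99*(-7) - 650) = 1/(693 - 650) = 1/43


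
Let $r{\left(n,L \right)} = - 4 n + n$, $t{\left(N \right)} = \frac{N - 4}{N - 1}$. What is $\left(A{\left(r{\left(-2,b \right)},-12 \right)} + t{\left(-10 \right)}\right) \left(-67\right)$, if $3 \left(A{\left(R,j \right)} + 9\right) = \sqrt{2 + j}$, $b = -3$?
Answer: $\frac{5695}{11} - \frac{67 i \sqrt{10}}{3} \approx 517.73 - 70.624 i$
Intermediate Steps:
$t{\left(N \right)} = \frac{-4 + N}{-1 + N}$
$r{\left(n,L \right)} = - 3 n$
$A{\left(R,j \right)} = -9 + \frac{\sqrt{2 + j}}{3}$
$\left(A{\left(r{\left(-2,b \right)},-12 \right)} + t{\left(-10 \right)}\right) \left(-67\right) = \left(\left(-9 + \frac{\sqrt{2 - 12}}{3}\right) + \frac{-4 - 10}{-1 - 10}\right) \left(-67\right) = \left(\left(-9 + \frac{\sqrt{-10}}{3}\right) + \frac{1}{-11} \left(-14\right)\right) \left(-67\right) = \left(\left(-9 + \frac{i \sqrt{10}}{3}\right) - - \frac{14}{11}\right) \left(-67\right) = \left(\left(-9 + \frac{i \sqrt{10}}{3}\right) + \frac{14}{11}\right) \left(-67\right) = \left(- \frac{85}{11} + \frac{i \sqrt{10}}{3}\right) \left(-67\right) = \frac{5695}{11} - \frac{67 i \sqrt{10}}{3}$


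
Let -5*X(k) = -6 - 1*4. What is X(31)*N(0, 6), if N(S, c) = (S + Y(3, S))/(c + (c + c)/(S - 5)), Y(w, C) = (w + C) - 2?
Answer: 5/9 ≈ 0.55556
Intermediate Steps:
Y(w, C) = -2 + C + w (Y(w, C) = (C + w) - 2 = -2 + C + w)
N(S, c) = (1 + 2*S)/(c + 2*c/(-5 + S)) (N(S, c) = (S + (-2 + S + 3))/(c + (c + c)/(S - 5)) = (S + (1 + S))/(c + (2*c)/(-5 + S)) = (1 + 2*S)/(c + 2*c/(-5 + S)))
X(k) = 2 (X(k) = -(-6 - 1*4)/5 = -(-6 - 4)/5 = -⅕*(-10) = 2)
X(31)*N(0, 6) = 2*((-5 - 9*0 + 2*0²)/(6*(-3 + 0))) = 2*((⅙)*(-5 + 0 + 2*0)/(-3)) = 2*((⅙)*(-⅓)*(-5 + 0 + 0)) = 2*((⅙)*(-⅓)*(-5)) = 2*(5/18) = 5/9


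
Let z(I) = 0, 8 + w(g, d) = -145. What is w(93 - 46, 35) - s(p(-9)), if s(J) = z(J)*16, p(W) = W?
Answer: -153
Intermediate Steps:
w(g, d) = -153 (w(g, d) = -8 - 145 = -153)
s(J) = 0 (s(J) = 0*16 = 0)
w(93 - 46, 35) - s(p(-9)) = -153 - 1*0 = -153 + 0 = -153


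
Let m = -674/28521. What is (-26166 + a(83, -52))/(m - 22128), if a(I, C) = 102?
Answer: 371685672/315556681 ≈ 1.1779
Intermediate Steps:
m = -674/28521 (m = -674*1/28521 = -674/28521 ≈ -0.023632)
(-26166 + a(83, -52))/(m - 22128) = (-26166 + 102)/(-674/28521 - 22128) = -26064/(-631113362/28521) = -26064*(-28521/631113362) = 371685672/315556681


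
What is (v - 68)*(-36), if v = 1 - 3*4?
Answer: 2844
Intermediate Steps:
v = -11 (v = 1 - 12 = -11)
(v - 68)*(-36) = (-11 - 68)*(-36) = -79*(-36) = 2844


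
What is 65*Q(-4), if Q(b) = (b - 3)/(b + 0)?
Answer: 455/4 ≈ 113.75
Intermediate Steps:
Q(b) = (-3 + b)/b
65*Q(-4) = 65*((-3 - 4)/(-4)) = 65*(-¼*(-7)) = 65*(7/4) = 455/4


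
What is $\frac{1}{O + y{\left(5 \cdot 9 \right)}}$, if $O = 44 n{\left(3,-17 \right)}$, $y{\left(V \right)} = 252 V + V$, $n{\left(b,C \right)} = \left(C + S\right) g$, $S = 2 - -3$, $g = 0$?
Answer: $\frac{1}{11385} \approx 8.7835 \cdot 10^{-5}$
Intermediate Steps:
$S = 5$ ($S = 2 + 3 = 5$)
$n{\left(b,C \right)} = 0$ ($n{\left(b,C \right)} = \left(C + 5\right) 0 = \left(5 + C\right) 0 = 0$)
$y{\left(V \right)} = 253 V$
$O = 0$ ($O = 44 \cdot 0 = 0$)
$\frac{1}{O + y{\left(5 \cdot 9 \right)}} = \frac{1}{0 + 253 \cdot 5 \cdot 9} = \frac{1}{0 + 253 \cdot 45} = \frac{1}{0 + 11385} = \frac{1}{11385}$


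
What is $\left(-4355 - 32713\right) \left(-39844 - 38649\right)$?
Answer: $2909578524$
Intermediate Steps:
$\left(-4355 - 32713\right) \left(-39844 - 38649\right) = \left(-37068\right) \left(-78493\right) = 2909578524$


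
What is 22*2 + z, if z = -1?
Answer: 43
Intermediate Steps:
22*2 + z = 22*2 - 1 = 44 - 1 = 43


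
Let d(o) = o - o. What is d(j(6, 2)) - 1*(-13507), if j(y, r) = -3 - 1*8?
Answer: 13507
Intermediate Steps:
j(y, r) = -11 (j(y, r) = -3 - 8 = -11)
d(o) = 0
d(j(6, 2)) - 1*(-13507) = 0 - 1*(-13507) = 0 + 13507 = 13507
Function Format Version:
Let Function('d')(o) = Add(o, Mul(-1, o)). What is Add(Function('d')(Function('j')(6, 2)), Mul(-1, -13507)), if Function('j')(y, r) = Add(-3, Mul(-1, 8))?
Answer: 13507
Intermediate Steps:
Function('j')(y, r) = -11 (Function('j')(y, r) = Add(-3, -8) = -11)
Function('d')(o) = 0
Add(Function('d')(Function('j')(6, 2)), Mul(-1, -13507)) = Add(0, Mul(-1, -13507)) = Add(0, 13507) = 13507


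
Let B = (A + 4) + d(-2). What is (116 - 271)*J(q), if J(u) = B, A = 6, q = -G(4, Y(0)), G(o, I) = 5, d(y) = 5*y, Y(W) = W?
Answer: 0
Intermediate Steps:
q = -5 (q = -1*5 = -5)
B = 0 (B = (6 + 4) + 5*(-2) = 10 - 10 = 0)
J(u) = 0
(116 - 271)*J(q) = (116 - 271)*0 = -155*0 = 0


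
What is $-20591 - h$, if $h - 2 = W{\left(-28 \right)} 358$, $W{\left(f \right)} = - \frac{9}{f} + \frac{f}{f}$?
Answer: $- \frac{294925}{14} \approx -21066.0$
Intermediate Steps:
$W{\left(f \right)} = 1 - \frac{9}{f}$ ($W{\left(f \right)} = - \frac{9}{f} + 1 = 1 - \frac{9}{f}$)
$h = \frac{6651}{14}$ ($h = 2 + \frac{-9 - 28}{-28} \cdot 358 = 2 + \left(- \frac{1}{28}\right) \left(-37\right) 358 = 2 + \frac{37}{28} \cdot 358 = 2 + \frac{6623}{14} = \frac{6651}{14} \approx 475.07$)
$-20591 - h = -20591 - \frac{6651}{14} = - \frac{294925}{14}$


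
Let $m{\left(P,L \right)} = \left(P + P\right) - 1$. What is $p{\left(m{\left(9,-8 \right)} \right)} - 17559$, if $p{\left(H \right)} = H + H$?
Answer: $-17525$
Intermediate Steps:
$m{\left(P,L \right)} = -1 + 2 P$ ($m{\left(P,L \right)} = 2 P - 1 = -1 + 2 P$)
$p{\left(H \right)} = 2 H$
$p{\left(m{\left(9,-8 \right)} \right)} - 17559 = 2 \left(-1 + 2 \cdot 9\right) - 17559 = 2 \left(-1 + 18\right) - 17559 = 2 \cdot 17 - 17559 = 34 - 17559 = -17525$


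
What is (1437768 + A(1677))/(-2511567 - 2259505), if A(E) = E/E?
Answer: -1437769/4771072 ≈ -0.30135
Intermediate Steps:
A(E) = 1
(1437768 + A(1677))/(-2511567 - 2259505) = (1437768 + 1)/(-2511567 - 2259505) = 1437769/(-4771072) = 1437769*(-1/4771072) = -1437769/4771072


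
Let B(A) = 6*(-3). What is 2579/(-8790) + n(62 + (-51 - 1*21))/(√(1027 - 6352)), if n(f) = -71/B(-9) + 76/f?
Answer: -2579/8790 + 329*I*√213/95850 ≈ -0.2934 + 0.050095*I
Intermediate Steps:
B(A) = -18
n(f) = 71/18 + 76/f (n(f) = -71/(-18) + 76/f = -71*(-1/18) + 76/f = 71/18 + 76/f)
2579/(-8790) + n(62 + (-51 - 1*21))/(√(1027 - 6352)) = 2579/(-8790) + (71/18 + 76/(62 + (-51 - 1*21)))/(√(1027 - 6352)) = 2579*(-1/8790) + (71/18 + 76/(62 + (-51 - 21)))/(√(-5325)) = -2579/8790 + (71/18 + 76/(62 - 72))/((5*I*√213)) = -2579/8790 + (71/18 + 76/(-10))*(-I*√213/1065) = -2579/8790 + (71/18 + 76*(-⅒))*(-I*√213/1065) = -2579/8790 + (71/18 - 38/5)*(-I*√213/1065) = -2579/8790 - (-329)*I*√213/95850 = -2579/8790 + 329*I*√213/95850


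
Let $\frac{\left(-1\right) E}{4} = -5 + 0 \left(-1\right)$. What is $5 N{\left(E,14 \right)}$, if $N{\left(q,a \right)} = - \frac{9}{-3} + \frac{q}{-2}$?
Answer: $-35$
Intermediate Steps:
$E = 20$ ($E = - 4 \left(-5 + 0 \left(-1\right)\right) = - 4 \left(-5 + 0\right) = \left(-4\right) \left(-5\right) = 20$)
$N{\left(q,a \right)} = 3 - \frac{q}{2}$ ($N{\left(q,a \right)} = \left(-9\right) \left(- \frac{1}{3}\right) + q \left(- \frac{1}{2}\right) = 3 - \frac{q}{2}$)
$5 N{\left(E,14 \right)} = 5 \left(3 - 10\right) = 5 \left(-7\right) = -35$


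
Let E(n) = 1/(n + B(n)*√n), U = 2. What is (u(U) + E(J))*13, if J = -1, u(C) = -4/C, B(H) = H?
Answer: -65/2 + 13*I/2 ≈ -32.5 + 6.5*I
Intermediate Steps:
E(n) = 1/(n + n^(3/2)) (E(n) = 1/(n + n*√n) = 1/(n + n^(3/2)))
(u(U) + E(J))*13 = (-4/2 + 1/(-1 + (-1)^(3/2)))*13 = (-4*½ + 1/(-1 - I))*13 = (-2 + (-1 + I)/2)*13 = -26 + 13*(-1 + I)/2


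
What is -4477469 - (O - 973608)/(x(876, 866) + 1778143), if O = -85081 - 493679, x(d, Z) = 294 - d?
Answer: -7958972720741/1777561 ≈ -4.4775e+6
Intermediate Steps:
O = -578760
-4477469 - (O - 973608)/(x(876, 866) + 1778143) = -4477469 - (-578760 - 973608)/((294 - 1*876) + 1778143) = -4477469 - (-1552368)/((294 - 876) + 1778143) = -4477469 - (-1552368)/(-582 + 1778143) = -4477469 - (-1552368)/1777561 = -4477469 - 1*(-1552368/1777561) = -4477469 + 1552368/1777561 = -7958972720741/1777561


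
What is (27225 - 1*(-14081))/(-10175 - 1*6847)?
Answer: -20653/8511 ≈ -2.4266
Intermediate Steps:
(27225 - 1*(-14081))/(-10175 - 1*6847) = (27225 + 14081)/(-10175 - 6847) = 41306/(-17022) = 41306*(-1/17022) = -20653/8511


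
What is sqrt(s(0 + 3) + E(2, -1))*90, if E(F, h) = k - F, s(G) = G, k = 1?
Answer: 90*sqrt(2) ≈ 127.28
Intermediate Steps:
E(F, h) = 1 - F
sqrt(s(0 + 3) + E(2, -1))*90 = sqrt((0 + 3) + (1 - 1*2))*90 = sqrt(3 + (1 - 2))*90 = sqrt(3 - 1)*90 = sqrt(2)*90 = 90*sqrt(2)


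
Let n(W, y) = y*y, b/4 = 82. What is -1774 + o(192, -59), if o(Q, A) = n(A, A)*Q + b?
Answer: 666906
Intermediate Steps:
b = 328 (b = 4*82 = 328)
n(W, y) = y**2
o(Q, A) = 328 + Q*A**2 (o(Q, A) = A**2*Q + 328 = Q*A**2 + 328 = 328 + Q*A**2)
-1774 + o(192, -59) = -1774 + (328 + 192*(-59)**2) = -1774 + (328 + 192*3481) = -1774 + (328 + 668352) = -1774 + 668680 = 666906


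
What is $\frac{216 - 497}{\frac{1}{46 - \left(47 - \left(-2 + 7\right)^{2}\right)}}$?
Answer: $-6744$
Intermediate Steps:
$\frac{216 - 497}{\frac{1}{46 - \left(47 - \left(-2 + 7\right)^{2}\right)}} = \frac{1}{\frac{1}{46 - \left(47 - 25\right)}} \left(-281\right) = \frac{1}{\frac{1}{46 + \left(\left(25 + 28\right) - 75\right)}} \left(-281\right) = \frac{1}{\frac{1}{46 + \left(53 - 75\right)}} \left(-281\right) = \frac{1}{\frac{1}{46 - 22}} \left(-281\right) = \frac{1}{\frac{1}{24}} \left(-281\right) = 24 \left(-281\right) = -6744$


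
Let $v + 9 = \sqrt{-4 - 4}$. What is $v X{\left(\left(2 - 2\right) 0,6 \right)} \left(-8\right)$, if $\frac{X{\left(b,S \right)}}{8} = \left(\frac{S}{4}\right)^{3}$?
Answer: $1944 - 432 i \sqrt{2} \approx 1944.0 - 610.94 i$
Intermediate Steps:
$X{\left(b,S \right)} = \frac{S^{3}}{8}$ ($X{\left(b,S \right)} = 8 \left(\frac{S}{4}\right)^{3} = 8 \frac{S^{3}}{64} = \frac{S^{3}}{8}$)
$v = -9 + 2 i \sqrt{2}$ ($v = -9 + \sqrt{-4 - 4} = -9 + \sqrt{-8} = -9 + 2 i \sqrt{2} \approx -9.0 + 2.8284 i$)
$v X{\left(\left(2 - 2\right) 0,6 \right)} \left(-8\right) = \left(-9 + 2 i \sqrt{2}\right) \frac{6^{3}}{8} \left(-8\right) = \left(-9 + 2 i \sqrt{2}\right) \frac{1}{8} \cdot 216 \left(-8\right) = \left(-9 + 2 i \sqrt{2}\right) 27 \left(-8\right) = \left(-243 + 54 i \sqrt{2}\right) \left(-8\right) = 1944 - 432 i \sqrt{2}$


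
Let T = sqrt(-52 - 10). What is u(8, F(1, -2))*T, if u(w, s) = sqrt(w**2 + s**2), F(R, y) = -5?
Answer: I*sqrt(5518) ≈ 74.283*I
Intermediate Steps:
u(w, s) = sqrt(s**2 + w**2)
T = I*sqrt(62) (T = sqrt(-62) = I*sqrt(62) ≈ 7.874*I)
u(8, F(1, -2))*T = sqrt((-5)**2 + 8**2)*(I*sqrt(62)) = sqrt(25 + 64)*(I*sqrt(62)) = sqrt(89)*(I*sqrt(62)) = I*sqrt(5518)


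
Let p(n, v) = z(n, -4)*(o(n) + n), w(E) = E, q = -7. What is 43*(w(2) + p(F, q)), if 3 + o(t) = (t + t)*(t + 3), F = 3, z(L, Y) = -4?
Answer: -6106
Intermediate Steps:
o(t) = -3 + 2*t*(3 + t) (o(t) = -3 + (t + t)*(t + 3) = -3 + (2*t)*(3 + t) = -3 + 2*t*(3 + t))
p(n, v) = 12 - 28*n - 8*n² (p(n, v) = -4*((-3 + 2*n² + 6*n) + n) = -4*(-3 + 2*n² + 7*n) = 12 - 28*n - 8*n²)
43*(w(2) + p(F, q)) = 43*(2 + (12 - 28*3 - 8*3²)) = 43*(2 + (12 - 84 - 8*9)) = 43*(2 + (12 - 84 - 72)) = 43*(2 - 144) = 43*(-142) = -6106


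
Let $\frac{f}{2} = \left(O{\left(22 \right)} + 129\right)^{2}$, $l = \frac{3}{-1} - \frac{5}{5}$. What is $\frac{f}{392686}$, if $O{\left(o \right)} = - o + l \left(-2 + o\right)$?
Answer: $\frac{729}{196343} \approx 0.0037129$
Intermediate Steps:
$l = -4$ ($l = 3 \left(-1\right) - 1 = -3 - 1 = -4$)
$O{\left(o \right)} = 8 - 5 o$ ($O{\left(o \right)} = - o - 4 \left(-2 + o\right) = - o - \left(-8 + 4 o\right) = 8 - 5 o$)
$f = 1458$ ($f = 2 \left(\left(8 - 110\right) + 129\right)^{2} = 2 \left(-102 + 129\right)^{2} = 2 \cdot 27^{2} = 2 \cdot 729 = 1458$)
$\frac{f}{392686} = \frac{1458}{392686} = 1458 \cdot \frac{1}{392686} = \frac{729}{196343}$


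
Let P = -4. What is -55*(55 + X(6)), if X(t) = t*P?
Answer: -1705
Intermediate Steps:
X(t) = -4*t (X(t) = t*(-4) = -4*t)
-55*(55 + X(6)) = -55*(55 - 4*6) = -55*(55 - 24) = -55*31 = -1705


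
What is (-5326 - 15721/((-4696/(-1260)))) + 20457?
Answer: 12811679/1174 ≈ 10913.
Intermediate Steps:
(-5326 - 15721/((-4696/(-1260)))) + 20457 = (-5326 - 15721/((-4696*(-1/1260)))) + 20457 = (-5326 - 15721/1174/315) + 20457 = (-5326 - 15721*315/1174) + 20457 = (-5326 - 4952115/1174) + 20457 = -11204839/1174 + 20457 = 12811679/1174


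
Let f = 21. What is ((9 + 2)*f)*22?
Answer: 5082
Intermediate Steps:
((9 + 2)*f)*22 = ((9 + 2)*21)*22 = (11*21)*22 = 231*22 = 5082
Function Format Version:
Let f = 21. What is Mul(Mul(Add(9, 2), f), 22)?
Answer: 5082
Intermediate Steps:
Mul(Mul(Add(9, 2), f), 22) = Mul(Mul(Add(9, 2), 21), 22) = Mul(Mul(11, 21), 22) = Mul(231, 22) = 5082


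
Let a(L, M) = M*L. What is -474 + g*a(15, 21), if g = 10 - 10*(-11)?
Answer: 37326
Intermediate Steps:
a(L, M) = L*M
g = 120 (g = 10 + 110 = 120)
-474 + g*a(15, 21) = -474 + 120*(15*21) = -474 + 120*315 = -474 + 37800 = 37326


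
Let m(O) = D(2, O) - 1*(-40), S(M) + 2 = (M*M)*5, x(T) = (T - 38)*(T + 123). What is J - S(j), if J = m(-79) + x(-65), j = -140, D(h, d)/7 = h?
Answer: -103918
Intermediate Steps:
D(h, d) = 7*h
x(T) = (-38 + T)*(123 + T)
S(M) = -2 + 5*M**2 (S(M) = -2 + (M*M)*5 = -2 + M**2*5 = -2 + 5*M**2)
m(O) = 54 (m(O) = 7*2 - 1*(-40) = 14 + 40 = 54)
J = -5920 (J = 54 + (-4674 + (-65)**2 + 85*(-65)) = 54 + (-4674 + 4225 - 5525) = 54 - 5974 = -5920)
J - S(j) = -5920 - (-2 + 5*(-140)**2) = -5920 - (-2 + 5*19600) = -5920 - (-2 + 98000) = -5920 - 1*97998 = -5920 - 97998 = -103918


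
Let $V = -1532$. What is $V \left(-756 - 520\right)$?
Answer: $1954832$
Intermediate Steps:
$V \left(-756 - 520\right) = - 1532 \left(-756 - 520\right) = \left(-1532\right) \left(-1276\right) = 1954832$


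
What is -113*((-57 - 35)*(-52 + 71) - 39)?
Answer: 201931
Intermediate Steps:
-113*((-57 - 35)*(-52 + 71) - 39) = -113*(-92*19 - 39) = -113*(-1748 - 39) = -113*(-1787) = 201931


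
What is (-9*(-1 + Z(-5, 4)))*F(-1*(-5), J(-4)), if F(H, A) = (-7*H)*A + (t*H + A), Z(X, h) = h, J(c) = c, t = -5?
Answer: -2997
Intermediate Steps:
F(H, A) = A - 5*H - 7*A*H (F(H, A) = (-7*H)*A + (-5*H + A) = -7*A*H + (A - 5*H) = A - 5*H - 7*A*H)
(-9*(-1 + Z(-5, 4)))*F(-1*(-5), J(-4)) = (-9*(-1 + 4))*(-4 - (-5)*(-5) - 7*(-4)*(-1*(-5))) = (-9*3)*(-4 - 5*5 - 7*(-4)*5) = -27*(-4 - 25 + 140) = -27*111 = -2997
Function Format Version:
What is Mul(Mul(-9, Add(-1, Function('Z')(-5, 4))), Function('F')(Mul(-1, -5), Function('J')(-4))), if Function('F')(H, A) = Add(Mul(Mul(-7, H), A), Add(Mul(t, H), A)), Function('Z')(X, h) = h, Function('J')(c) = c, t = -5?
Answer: -2997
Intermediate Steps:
Function('F')(H, A) = Add(A, Mul(-5, H), Mul(-7, A, H)) (Function('F')(H, A) = Add(Mul(Mul(-7, H), A), Add(Mul(-5, H), A)) = Add(Mul(-7, A, H), Add(A, Mul(-5, H))) = Add(A, Mul(-5, H), Mul(-7, A, H)))
Mul(Mul(-9, Add(-1, Function('Z')(-5, 4))), Function('F')(Mul(-1, -5), Function('J')(-4))) = Mul(Mul(-9, Add(-1, 4)), Add(-4, Mul(-5, Mul(-1, -5)), Mul(-7, -4, Mul(-1, -5)))) = Mul(Mul(-9, 3), Add(-4, Mul(-5, 5), Mul(-7, -4, 5))) = Mul(-27, Add(-4, -25, 140)) = Mul(-27, 111) = -2997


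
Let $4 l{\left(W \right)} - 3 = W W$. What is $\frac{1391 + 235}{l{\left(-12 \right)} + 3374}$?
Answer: $\frac{6504}{13643} \approx 0.47673$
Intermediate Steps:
$l{\left(W \right)} = \frac{3}{4} + \frac{W^{2}}{4}$ ($l{\left(W \right)} = \frac{3}{4} + \frac{W W}{4} = \frac{3}{4} + \frac{W^{2}}{4}$)
$\frac{1391 + 235}{l{\left(-12 \right)} + 3374} = \frac{1391 + 235}{\left(\frac{3}{4} + \frac{\left(-12\right)^{2}}{4}\right) + 3374} = \frac{1626}{\left(\frac{3}{4} + \frac{1}{4} \cdot 144\right) + 3374} = \frac{1626}{\left(\frac{3}{4} + 36\right) + 3374} = \frac{1626}{\frac{147}{4} + 3374} = \frac{1626}{\frac{13643}{4}} = 1626 \cdot \frac{4}{13643} = \frac{6504}{13643}$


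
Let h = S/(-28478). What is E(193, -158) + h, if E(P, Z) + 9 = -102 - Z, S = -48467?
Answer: 1386933/28478 ≈ 48.702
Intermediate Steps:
E(P, Z) = -111 - Z (E(P, Z) = -9 + (-102 - Z) = -111 - Z)
h = 48467/28478 (h = -48467/(-28478) = -48467*(-1/28478) = 48467/28478 ≈ 1.7019)
E(193, -158) + h = (-111 - 1*(-158)) + 48467/28478 = (-111 + 158) + 48467/28478 = 47 + 48467/28478 = 1386933/28478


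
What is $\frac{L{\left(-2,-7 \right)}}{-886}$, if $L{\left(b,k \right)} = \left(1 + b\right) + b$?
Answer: $\frac{3}{886} \approx 0.003386$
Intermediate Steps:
$L{\left(b,k \right)} = 1 + 2 b$
$\frac{L{\left(-2,-7 \right)}}{-886} = \frac{1 + 2 \left(-2\right)}{-886} = \left(1 - 4\right) \left(- \frac{1}{886}\right) = \left(-3\right) \left(- \frac{1}{886}\right) = \frac{3}{886}$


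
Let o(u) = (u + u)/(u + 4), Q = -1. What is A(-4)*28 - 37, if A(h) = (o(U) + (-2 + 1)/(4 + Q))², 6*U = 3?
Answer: -2969/81 ≈ -36.654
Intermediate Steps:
U = ½ (U = (⅙)*3 = ½ ≈ 0.50000)
o(u) = 2*u/(4 + u) (o(u) = (2*u)/(4 + u) = 2*u/(4 + u))
A(h) = 1/81 (A(h) = (2*(½)/(4 + ½) + (-2 + 1)/(4 - 1))² = (2*(½)/(9/2) - 1/3)² = (2*(½)*(2/9) - 1*⅓)² = (2/9 - ⅓)² = (-⅑)² = 1/81)
A(-4)*28 - 37 = (1/81)*28 - 37 = 28/81 - 37 = -2969/81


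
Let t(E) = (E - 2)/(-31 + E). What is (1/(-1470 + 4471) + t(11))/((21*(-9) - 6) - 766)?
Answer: 26989/57679220 ≈ 0.00046792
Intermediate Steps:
t(E) = (-2 + E)/(-31 + E)
(1/(-1470 + 4471) + t(11))/((21*(-9) - 6) - 766) = (1/(-1470 + 4471) + (-2 + 11)/(-31 + 11))/((21*(-9) - 6) - 766) = (1/3001 + 9/(-20))/((-189 - 6) - 766) = (1/3001 - 1/20*9)/(-195 - 766) = (1/3001 - 9/20)/(-961) = -26989/60020*(-1/961) = 26989/57679220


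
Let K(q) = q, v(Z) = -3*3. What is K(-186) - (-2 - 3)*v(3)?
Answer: -231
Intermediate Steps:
v(Z) = -9
K(-186) - (-2 - 3)*v(3) = -186 - (-2 - 3)*(-9) = -186 - (-5)*(-9) = -186 - 1*45 = -186 - 45 = -231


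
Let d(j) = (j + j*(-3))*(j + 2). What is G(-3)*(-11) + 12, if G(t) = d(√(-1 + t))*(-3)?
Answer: 276 - 264*I ≈ 276.0 - 264.0*I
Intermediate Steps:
d(j) = -2*j*(2 + j) (d(j) = (j - 3*j)*(2 + j) = (-2*j)*(2 + j) = -2*j*(2 + j))
G(t) = 6*√(-1 + t)*(2 + √(-1 + t)) (G(t) = -2*√(-1 + t)*(2 + √(-1 + t))*(-3) = 6*√(-1 + t)*(2 + √(-1 + t)))
G(-3)*(-11) + 12 = (-6 + 6*(-3) + 12*√(-1 - 3))*(-11) + 12 = (-6 - 18 + 12*√(-4))*(-11) + 12 = (-6 - 18 + 12*(2*I))*(-11) + 12 = (-6 - 18 + 24*I)*(-11) + 12 = (-24 + 24*I)*(-11) + 12 = (264 - 264*I) + 12 = 276 - 264*I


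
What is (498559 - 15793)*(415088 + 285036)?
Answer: 337996062984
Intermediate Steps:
(498559 - 15793)*(415088 + 285036) = 482766*700124 = 337996062984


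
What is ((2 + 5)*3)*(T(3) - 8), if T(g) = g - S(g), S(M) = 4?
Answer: -189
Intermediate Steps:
T(g) = -4 + g (T(g) = g - 1*4 = g - 4 = -4 + g)
((2 + 5)*3)*(T(3) - 8) = ((2 + 5)*3)*((-4 + 3) - 8) = (7*3)*(-1 - 8) = 21*(-9) = -189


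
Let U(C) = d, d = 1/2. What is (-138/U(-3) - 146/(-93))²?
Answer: 651372484/8649 ≈ 75312.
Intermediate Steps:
d = ½ ≈ 0.50000
U(C) = ½
(-138/U(-3) - 146/(-93))² = (-138/½ - 146/(-93))² = (-138*2 - 146*(-1/93))² = (-276 + 146/93)² = (-25522/93)² = 651372484/8649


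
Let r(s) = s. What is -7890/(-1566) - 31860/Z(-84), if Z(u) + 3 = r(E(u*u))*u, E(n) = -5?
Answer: -2589035/36279 ≈ -71.365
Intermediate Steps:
Z(u) = -3 - 5*u
-7890/(-1566) - 31860/Z(-84) = -7890/(-1566) - 31860/(-3 - 5*(-84)) = -7890*(-1/1566) - 31860/(-3 + 420) = 1315/261 - 31860/417 = 1315/261 - 31860*1/417 = 1315/261 - 10620/139 = -2589035/36279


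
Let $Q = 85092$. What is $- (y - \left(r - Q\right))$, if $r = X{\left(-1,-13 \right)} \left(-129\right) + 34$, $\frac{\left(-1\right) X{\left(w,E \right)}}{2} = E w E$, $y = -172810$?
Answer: $44150$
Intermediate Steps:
$X{\left(w,E \right)} = - 2 w E^{2}$ ($X{\left(w,E \right)} = - 2 E w E = - 2 w E^{2}$)
$r = -43568$ ($r = \left(-2\right) \left(-1\right) \left(-13\right)^{2} \left(-129\right) + 34 = \left(-2\right) \left(-1\right) 169 \left(-129\right) + 34 = 338 \left(-129\right) + 34 = -43602 + 34 = -43568$)
$- (y - \left(r - Q\right)) = - (-172810 - \left(-43568 - 85092\right)) = - (-172810 - -128660) = - (-172810 + 128660) = \left(-1\right) \left(-44150\right) = 44150$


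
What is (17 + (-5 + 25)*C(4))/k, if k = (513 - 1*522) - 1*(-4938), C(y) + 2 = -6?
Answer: -143/4929 ≈ -0.029012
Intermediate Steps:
C(y) = -8 (C(y) = -2 - 6 = -8)
k = 4929 (k = (513 - 522) + 4938 = -9 + 4938 = 4929)
(17 + (-5 + 25)*C(4))/k = (17 + (-5 + 25)*(-8))/4929 = (17 + 20*(-8))*(1/4929) = (17 - 160)*(1/4929) = -143*1/4929 = -143/4929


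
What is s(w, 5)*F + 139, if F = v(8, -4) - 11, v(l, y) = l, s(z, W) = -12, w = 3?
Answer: 175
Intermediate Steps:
F = -3 (F = 8 - 11 = -3)
s(w, 5)*F + 139 = -12*(-3) + 139 = 36 + 139 = 175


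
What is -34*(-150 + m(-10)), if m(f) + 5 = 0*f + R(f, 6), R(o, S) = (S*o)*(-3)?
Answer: -850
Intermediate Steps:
R(o, S) = -3*S*o
m(f) = -5 - 18*f (m(f) = -5 + (0*f - 3*6*f) = -5 + (0 - 18*f) = -5 - 18*f)
-34*(-150 + m(-10)) = -34*(-150 + (-5 - 18*(-10))) = -34*(-150 + (-5 + 180)) = -34*(-150 + 175) = -34*25 = -850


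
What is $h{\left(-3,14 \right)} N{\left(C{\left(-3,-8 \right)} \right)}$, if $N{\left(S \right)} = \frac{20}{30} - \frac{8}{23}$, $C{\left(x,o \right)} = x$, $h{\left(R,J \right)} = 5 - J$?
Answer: $- \frac{66}{23} \approx -2.8696$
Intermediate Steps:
$N{\left(S \right)} = \frac{22}{69}$ ($N{\left(S \right)} = 20 \cdot \frac{1}{30} - \frac{8}{23} = \frac{2}{3} - \frac{8}{23} = \frac{22}{69}$)
$h{\left(-3,14 \right)} N{\left(C{\left(-3,-8 \right)} \right)} = \left(5 - 14\right) \frac{22}{69} = \left(-9\right) \frac{22}{69} = - \frac{66}{23}$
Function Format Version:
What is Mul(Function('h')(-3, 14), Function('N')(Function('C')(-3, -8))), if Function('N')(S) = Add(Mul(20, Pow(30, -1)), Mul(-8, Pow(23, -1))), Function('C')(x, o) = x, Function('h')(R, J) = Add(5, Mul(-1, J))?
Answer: Rational(-66, 23) ≈ -2.8696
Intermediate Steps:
Function('N')(S) = Rational(22, 69) (Function('N')(S) = Add(Mul(20, Rational(1, 30)), Mul(-8, Rational(1, 23))) = Add(Rational(2, 3), Rational(-8, 23)) = Rational(22, 69))
Mul(Function('h')(-3, 14), Function('N')(Function('C')(-3, -8))) = Mul(Add(5, Mul(-1, 14)), Rational(22, 69)) = Mul(Add(5, -14), Rational(22, 69)) = Mul(-9, Rational(22, 69)) = Rational(-66, 23)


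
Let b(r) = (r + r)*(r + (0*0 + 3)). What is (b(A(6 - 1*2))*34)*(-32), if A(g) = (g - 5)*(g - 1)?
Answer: 0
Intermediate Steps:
A(g) = (-1 + g)*(-5 + g) (A(g) = (-5 + g)*(-1 + g) = (-1 + g)*(-5 + g))
b(r) = 2*r*(3 + r) (b(r) = (2*r)*(r + (0 + 3)) = (2*r)*(r + 3) = (2*r)*(3 + r) = 2*r*(3 + r))
(b(A(6 - 1*2))*34)*(-32) = ((2*(5 + (6 - 1*2)**2 - 6*(6 - 1*2))*(3 + (5 + (6 - 1*2)**2 - 6*(6 - 1*2))))*34)*(-32) = ((2*(5 + (6 - 2)**2 - 6*(6 - 2))*(3 + (5 + (6 - 2)**2 - 6*(6 - 2))))*34)*(-32) = ((2*(5 + 4**2 - 6*4)*(3 + (5 + 4**2 - 6*4)))*34)*(-32) = ((2*(5 + 16 - 24)*(3 + (5 + 16 - 24)))*34)*(-32) = ((2*(-3)*(3 - 3))*34)*(-32) = ((2*(-3)*0)*34)*(-32) = (0*34)*(-32) = 0*(-32) = 0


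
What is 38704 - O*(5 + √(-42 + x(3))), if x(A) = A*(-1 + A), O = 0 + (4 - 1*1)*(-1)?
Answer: 38719 + 18*I ≈ 38719.0 + 18.0*I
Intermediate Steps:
O = -3 (O = 0 + (4 - 1)*(-1) = 0 + 3*(-1) = 0 - 3 = -3)
38704 - O*(5 + √(-42 + x(3))) = 38704 - (-3)*(5 + √(-42 + 3*(-1 + 3))) = 38704 - (-3)*(5 + √(-42 + 3*2)) = 38704 - (-3)*(5 + √(-42 + 6)) = 38704 - (-3)*(5 + √(-36)) = 38704 - (-3)*(5 + 6*I) = 38704 - (-15 - 18*I) = 38704 + (15 + 18*I) = 38719 + 18*I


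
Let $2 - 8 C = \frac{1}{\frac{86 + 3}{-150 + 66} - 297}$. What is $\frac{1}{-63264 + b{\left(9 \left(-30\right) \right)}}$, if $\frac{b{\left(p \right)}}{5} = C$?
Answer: $- \frac{100148}{6335637677} \approx -1.5807 \cdot 10^{-5}$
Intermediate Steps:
$C = \frac{25079}{100148}$ ($C = \frac{1}{4} - \frac{1}{8 \left(\frac{86 + 3}{-150 + 66} - 297\right)} = \frac{1}{4} - \frac{1}{8 \left(\frac{89}{-84} - 297\right)} = \frac{1}{4} - \frac{1}{8 \left(89 \left(- \frac{1}{84}\right) - 297\right)} = \frac{1}{4} - \frac{1}{8 \left(- \frac{89}{84} - 297\right)} = \frac{1}{4} - \frac{1}{8 \left(- \frac{25037}{84}\right)} = \frac{1}{4} - - \frac{21}{50074} = \frac{1}{4} + \frac{21}{50074} = \frac{25079}{100148} \approx 0.25042$)
$b{\left(p \right)} = \frac{125395}{100148}$ ($b{\left(p \right)} = 5 \cdot \frac{25079}{100148} = \frac{125395}{100148}$)
$\frac{1}{-63264 + b{\left(9 \left(-30\right) \right)}} = \frac{1}{-63264 + \frac{125395}{100148}} = \frac{1}{- \frac{6335637677}{100148}} = - \frac{100148}{6335637677}$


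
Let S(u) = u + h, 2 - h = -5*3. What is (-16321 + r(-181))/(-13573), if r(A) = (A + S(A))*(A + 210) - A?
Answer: 3735/1939 ≈ 1.9263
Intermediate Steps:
h = 17 (h = 2 - (-5)*3 = 2 - 1*(-15) = 2 + 15 = 17)
S(u) = 17 + u (S(u) = u + 17 = 17 + u)
r(A) = -A + (17 + 2*A)*(210 + A) (r(A) = (A + (17 + A))*(A + 210) - A = (17 + 2*A)*(210 + A) - A = -A + (17 + 2*A)*(210 + A))
(-16321 + r(-181))/(-13573) = (-16321 + (3570 + 2*(-181)**2 + 436*(-181)))/(-13573) = (-16321 + (3570 + 2*32761 - 78916))*(-1/13573) = (-16321 + (3570 + 65522 - 78916))*(-1/13573) = (-16321 - 9824)*(-1/13573) = -26145*(-1/13573) = 3735/1939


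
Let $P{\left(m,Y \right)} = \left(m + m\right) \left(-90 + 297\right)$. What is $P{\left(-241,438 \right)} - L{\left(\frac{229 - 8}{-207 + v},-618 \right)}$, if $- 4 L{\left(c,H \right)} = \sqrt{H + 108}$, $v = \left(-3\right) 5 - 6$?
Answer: $-99774 + \frac{i \sqrt{510}}{4} \approx -99774.0 + 5.6458 i$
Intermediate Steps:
$v = -21$ ($v = -15 - 6 = -21$)
$L{\left(c,H \right)} = - \frac{\sqrt{108 + H}}{4}$ ($L{\left(c,H \right)} = - \frac{\sqrt{H + 108}}{4} = - \frac{\sqrt{108 + H}}{4}$)
$P{\left(m,Y \right)} = 414 m$ ($P{\left(m,Y \right)} = 2 m 207 = 414 m$)
$P{\left(-241,438 \right)} - L{\left(\frac{229 - 8}{-207 + v},-618 \right)} = 414 \left(-241\right) - - \frac{\sqrt{108 - 618}}{4} = -99774 - - \frac{\sqrt{-510}}{4} = -99774 - - \frac{i \sqrt{510}}{4} = -99774 + \frac{i \sqrt{510}}{4}$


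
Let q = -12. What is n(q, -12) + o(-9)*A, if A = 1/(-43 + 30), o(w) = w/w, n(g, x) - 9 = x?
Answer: -40/13 ≈ -3.0769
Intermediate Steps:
n(g, x) = 9 + x
o(w) = 1
A = -1/13 (A = 1/(-13) = -1/13 ≈ -0.076923)
n(q, -12) + o(-9)*A = (9 - 12) + 1*(-1/13) = -3 - 1/13 = -40/13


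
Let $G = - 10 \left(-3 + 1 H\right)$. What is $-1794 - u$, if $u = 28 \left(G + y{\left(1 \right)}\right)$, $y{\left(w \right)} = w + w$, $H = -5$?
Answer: $-4090$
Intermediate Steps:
$G = 80$ ($G = - 10 \left(-3 + 1 \left(-5\right)\right) = - 10 \left(-3 - 5\right) = \left(-10\right) \left(-8\right) = 80$)
$y{\left(w \right)} = 2 w$
$u = 2296$ ($u = 28 \left(80 + 2 \cdot 1\right) = 28 \left(80 + 2\right) = 28 \cdot 82 = 2296$)
$-1794 - u = -1794 - 2296 = -4090$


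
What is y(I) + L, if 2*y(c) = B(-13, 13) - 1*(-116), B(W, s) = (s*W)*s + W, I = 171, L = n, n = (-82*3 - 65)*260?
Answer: -81907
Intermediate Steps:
n = -80860 (n = (-246 - 65)*260 = -311*260 = -80860)
L = -80860
B(W, s) = W + W*s² (B(W, s) = (W*s)*s + W = W*s² + W = W + W*s²)
y(c) = -1047 (y(c) = (-13*(1 + 13²) - 1*(-116))/2 = (-13*(1 + 169) + 116)/2 = (-13*170 + 116)/2 = (-2210 + 116)/2 = (½)*(-2094) = -1047)
y(I) + L = -1047 - 80860 = -81907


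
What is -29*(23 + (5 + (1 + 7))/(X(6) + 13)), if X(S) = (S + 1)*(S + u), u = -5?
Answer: -13717/20 ≈ -685.85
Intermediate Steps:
X(S) = (1 + S)*(-5 + S) (X(S) = (S + 1)*(S - 5) = (1 + S)*(-5 + S))
-29*(23 + (5 + (1 + 7))/(X(6) + 13)) = -29*(23 + (5 + (1 + 7))/((-5 + 6² - 4*6) + 13)) = -29*(23 + (5 + 8)/((-5 + 36 - 24) + 13)) = -29*(23 + 13/(7 + 13)) = -29*(23 + 13/20) = -29*473/20 = -13717/20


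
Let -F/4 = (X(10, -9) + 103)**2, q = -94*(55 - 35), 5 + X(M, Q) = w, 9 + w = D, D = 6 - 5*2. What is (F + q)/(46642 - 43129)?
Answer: -10260/1171 ≈ -8.7617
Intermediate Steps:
D = -4 (D = 6 - 10 = -4)
w = -13 (w = -9 - 4 = -13)
X(M, Q) = -18 (X(M, Q) = -5 - 13 = -18)
q = -1880 (q = -94*20 = -1880)
F = -28900 (F = -4*(-18 + 103)**2 = -4*85**2 = -4*7225 = -28900)
(F + q)/(46642 - 43129) = (-28900 - 1880)/(46642 - 43129) = -30780/3513 = -30780*1/3513 = -10260/1171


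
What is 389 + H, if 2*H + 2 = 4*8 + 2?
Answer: 405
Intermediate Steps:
H = 16 (H = -1 + (4*8 + 2)/2 = -1 + (32 + 2)/2 = -1 + (½)*34 = -1 + 17 = 16)
389 + H = 389 + 16 = 405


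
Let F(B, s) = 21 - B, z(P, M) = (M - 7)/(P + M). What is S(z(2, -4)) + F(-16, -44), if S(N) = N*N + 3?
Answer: 281/4 ≈ 70.250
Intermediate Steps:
z(P, M) = (-7 + M)/(M + P)
S(N) = 3 + N² (S(N) = N² + 3 = 3 + N²)
S(z(2, -4)) + F(-16, -44) = (3 + ((-7 - 4)/(-4 + 2))²) + (21 - 1*(-16)) = (3 + (-11/(-2))²) + (21 + 16) = (3 + (-½*(-11))²) + 37 = (3 + (11/2)²) + 37 = (3 + 121/4) + 37 = 133/4 + 37 = 281/4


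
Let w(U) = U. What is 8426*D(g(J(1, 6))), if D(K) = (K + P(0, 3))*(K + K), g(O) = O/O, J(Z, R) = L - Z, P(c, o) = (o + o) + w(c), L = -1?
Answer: 117964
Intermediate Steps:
P(c, o) = c + 2*o (P(c, o) = (o + o) + c = 2*o + c = c + 2*o)
J(Z, R) = -1 - Z
g(O) = 1
D(K) = 2*K*(6 + K) (D(K) = (K + (0 + 2*3))*(K + K) = (K + (0 + 6))*(2*K) = (K + 6)*(2*K) = (6 + K)*(2*K) = 2*K*(6 + K))
8426*D(g(J(1, 6))) = 8426*(2*1*(6 + 1)) = 8426*(2*1*7) = 8426*14 = 117964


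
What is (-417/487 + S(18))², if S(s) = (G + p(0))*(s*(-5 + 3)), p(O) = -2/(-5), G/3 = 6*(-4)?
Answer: 39367731445641/5929225 ≈ 6.6396e+6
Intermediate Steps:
G = -72 (G = 3*(6*(-4)) = 3*(-24) = -72)
p(O) = ⅖ (p(O) = -2*(-⅕) = ⅖)
S(s) = 716*s/5 (S(s) = (-72 + ⅖)*(s*(-5 + 3)) = -358*s*(-2)/5 = -(-716)*s/5 = 716*s/5)
(-417/487 + S(18))² = (-417/487 + (716/5)*18)² = (-417*1/487 + 12888/5)² = (-417/487 + 12888/5)² = (6274371/2435)² = 39367731445641/5929225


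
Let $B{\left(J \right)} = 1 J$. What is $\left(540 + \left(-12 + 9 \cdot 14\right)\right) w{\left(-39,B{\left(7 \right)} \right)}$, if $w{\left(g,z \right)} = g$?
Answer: $-25506$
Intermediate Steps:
$B{\left(J \right)} = J$
$\left(540 + \left(-12 + 9 \cdot 14\right)\right) w{\left(-39,B{\left(7 \right)} \right)} = \left(540 + \left(-12 + 9 \cdot 14\right)\right) \left(-39\right) = \left(540 + \left(-12 + 126\right)\right) \left(-39\right) = \left(540 + 114\right) \left(-39\right) = 654 \left(-39\right) = -25506$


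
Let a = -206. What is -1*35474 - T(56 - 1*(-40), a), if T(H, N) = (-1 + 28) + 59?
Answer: -35560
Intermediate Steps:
T(H, N) = 86 (T(H, N) = 27 + 59 = 86)
-1*35474 - T(56 - 1*(-40), a) = -1*35474 - 1*86 = -35474 - 86 = -35560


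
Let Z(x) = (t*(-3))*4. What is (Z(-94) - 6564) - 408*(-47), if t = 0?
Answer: 12612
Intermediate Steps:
Z(x) = 0 (Z(x) = (0*(-3))*4 = 0*4 = 0)
(Z(-94) - 6564) - 408*(-47) = (0 - 6564) - 408*(-47) = -6564 + 19176 = 12612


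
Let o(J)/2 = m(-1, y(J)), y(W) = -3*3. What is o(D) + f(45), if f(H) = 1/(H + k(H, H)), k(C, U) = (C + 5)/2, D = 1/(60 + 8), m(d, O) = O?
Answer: -1259/70 ≈ -17.986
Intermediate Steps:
y(W) = -9
D = 1/68 ≈ 0.014706
k(C, U) = 5/2 + C/2 (k(C, U) = (5 + C)*(½) = 5/2 + C/2)
o(J) = -18 (o(J) = 2*(-9) = -18)
f(H) = 1/(5/2 + 3*H/2) (f(H) = 1/(H + (5/2 + H/2)) = 1/(5/2 + 3*H/2))
o(D) + f(45) = -18 + 2/(5 + 3*45) = -18 + 2/(5 + 135) = -18 + 2/140 = -18 + 2*(1/140) = -18 + 1/70 = -1259/70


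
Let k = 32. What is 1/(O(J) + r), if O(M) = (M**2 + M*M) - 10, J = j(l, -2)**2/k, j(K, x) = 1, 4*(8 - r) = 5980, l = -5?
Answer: -512/766463 ≈ -0.00066800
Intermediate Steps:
r = -1487 (r = 8 - 1/4*5980 = 8 - 1495 = -1487)
J = 1/32 (J = 1**2/32 = 1*(1/32) = 1/32 ≈ 0.031250)
O(M) = -10 + 2*M**2 (O(M) = (M**2 + M**2) - 10 = 2*M**2 - 10 = -10 + 2*M**2)
1/(O(J) + r) = 1/((-10 + 2*(1/32)**2) - 1487) = 1/((-10 + 2*(1/1024)) - 1487) = 1/((-10 + 1/512) - 1487) = 1/(-5119/512 - 1487) = 1/(-766463/512) = -512/766463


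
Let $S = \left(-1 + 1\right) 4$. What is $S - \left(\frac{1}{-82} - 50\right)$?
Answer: $\frac{4101}{82} \approx 50.012$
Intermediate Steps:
$S = 0$ ($S = 0 \cdot 4 = 0$)
$S - \left(\frac{1}{-82} - 50\right) = 0 - \left(\frac{1}{-82} - 50\right) = 0 - \left(- \frac{1}{82} - 50\right) = 0 - - \frac{4101}{82} = 0 + \frac{4101}{82} = \frac{4101}{82}$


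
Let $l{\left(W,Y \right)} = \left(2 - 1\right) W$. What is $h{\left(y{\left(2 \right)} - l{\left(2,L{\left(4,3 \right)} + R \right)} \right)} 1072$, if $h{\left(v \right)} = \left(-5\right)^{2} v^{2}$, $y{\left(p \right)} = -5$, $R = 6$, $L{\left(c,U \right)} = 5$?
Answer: $1313200$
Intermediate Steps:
$l{\left(W,Y \right)} = W$ ($l{\left(W,Y \right)} = 1 W = W$)
$h{\left(v \right)} = 25 v^{2}$
$h{\left(y{\left(2 \right)} - l{\left(2,L{\left(4,3 \right)} + R \right)} \right)} 1072 = 25 \left(-5 - 2\right)^{2} \cdot 1072 = 25 \left(-7\right)^{2} \cdot 1072 = 25 \cdot 49 \cdot 1072 = 1225 \cdot 1072 = 1313200$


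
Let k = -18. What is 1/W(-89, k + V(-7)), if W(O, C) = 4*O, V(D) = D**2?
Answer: -1/356 ≈ -0.0028090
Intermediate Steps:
1/W(-89, k + V(-7)) = 1/(4*(-89)) = 1/(-356) = -1/356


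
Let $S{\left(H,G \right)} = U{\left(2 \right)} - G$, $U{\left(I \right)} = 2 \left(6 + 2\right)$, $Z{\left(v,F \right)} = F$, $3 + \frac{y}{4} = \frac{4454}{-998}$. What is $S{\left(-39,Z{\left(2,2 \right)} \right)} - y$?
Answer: $\frac{21882}{499} \approx 43.852$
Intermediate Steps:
$y = - \frac{14896}{499}$ ($y = -12 + 4 \frac{4454}{-998} = -12 + 4 \cdot 4454 \left(- \frac{1}{998}\right) = -12 + 4 \left(- \frac{2227}{499}\right) = -12 - \frac{8908}{499} = - \frac{14896}{499} \approx -29.852$)
$U{\left(I \right)} = 16$ ($U{\left(I \right)} = 2 \cdot 8 = 16$)
$S{\left(H,G \right)} = 16 - G$
$S{\left(-39,Z{\left(2,2 \right)} \right)} - y = \left(16 - 2\right) - - \frac{14896}{499} = \left(16 - 2\right) + \frac{14896}{499} = 14 + \frac{14896}{499} = \frac{21882}{499}$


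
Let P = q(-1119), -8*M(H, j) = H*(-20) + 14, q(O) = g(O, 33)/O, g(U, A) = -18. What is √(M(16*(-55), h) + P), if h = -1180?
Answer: I*√1225300151/746 ≈ 46.923*I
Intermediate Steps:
q(O) = -18/O
M(H, j) = -7/4 + 5*H/2 (M(H, j) = -(H*(-20) + 14)/8 = -(-20*H + 14)/8 = -(14 - 20*H)/8 = -7/4 + 5*H/2)
P = 6/373 (P = -18/(-1119) = -18*(-1/1119) = 6/373 ≈ 0.016086)
√(M(16*(-55), h) + P) = √((-7/4 + 5*(16*(-55))/2) + 6/373) = √((-7/4 + (5/2)*(-880)) + 6/373) = √((-7/4 - 2200) + 6/373) = √(-8807/4 + 6/373) = √(-3284987/1492) = I*√1225300151/746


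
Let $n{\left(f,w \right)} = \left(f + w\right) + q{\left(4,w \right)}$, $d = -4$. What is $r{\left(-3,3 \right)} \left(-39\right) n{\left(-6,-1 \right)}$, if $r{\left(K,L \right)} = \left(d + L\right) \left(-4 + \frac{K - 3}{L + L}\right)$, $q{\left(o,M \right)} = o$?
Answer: $585$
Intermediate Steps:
$n{\left(f,w \right)} = 4 + f + w$ ($n{\left(f,w \right)} = \left(f + w\right) + 4 = 4 + f + w$)
$r{\left(K,L \right)} = \left(-4 + L\right) \left(-4 + \frac{-3 + K}{2 L}\right)$ ($r{\left(K,L \right)} = \left(-4 + L\right) \left(-4 + \frac{K - 3}{L + L}\right) = \left(-4 + L\right) \left(-4 + \frac{-3 + K}{2 L}\right)$)
$r{\left(-3,3 \right)} \left(-39\right) n{\left(-6,-1 \right)} = \frac{12 - -12 + 3 \left(29 - 3 - 24\right)}{2 \cdot 3} \left(-39\right) \left(4 - 6 - 1\right) = \frac{1}{2} \cdot \frac{1}{3} \left(12 + 12 + 3 \left(29 - 3 - 24\right)\right) \left(-39\right) \left(-3\right) = \frac{1}{2} \cdot \frac{1}{3} \left(12 + 12 + 3 \cdot 2\right) \left(-39\right) \left(-3\right) = \frac{1}{2} \cdot \frac{1}{3} \left(12 + 12 + 6\right) \left(-39\right) \left(-3\right) = \frac{1}{2} \cdot \frac{1}{3} \cdot 30 \left(-39\right) \left(-3\right) = 5 \left(-39\right) \left(-3\right) = \left(-195\right) \left(-3\right) = 585$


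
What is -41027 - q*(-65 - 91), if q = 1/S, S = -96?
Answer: -328229/8 ≈ -41029.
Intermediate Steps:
q = -1/96 (q = 1/(-96) = -1/96 ≈ -0.010417)
-41027 - q*(-65 - 91) = -41027 - (-1)*(-65 - 91)/96 = -41027 - (-1)*(-156)/96 = -41027 - 1*13/8 = -41027 - 13/8 = -328229/8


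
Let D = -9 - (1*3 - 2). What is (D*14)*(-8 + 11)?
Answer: -420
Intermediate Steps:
D = -10 (D = -9 - (3 - 2) = -9 - 1*1 = -9 - 1 = -10)
(D*14)*(-8 + 11) = (-10*14)*(-8 + 11) = -140*3 = -420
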